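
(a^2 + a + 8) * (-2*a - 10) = -2*a^3 - 12*a^2 - 26*a - 80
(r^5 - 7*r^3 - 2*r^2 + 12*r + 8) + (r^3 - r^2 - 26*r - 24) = r^5 - 6*r^3 - 3*r^2 - 14*r - 16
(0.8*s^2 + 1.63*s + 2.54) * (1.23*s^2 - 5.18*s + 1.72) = 0.984*s^4 - 2.1391*s^3 - 3.9432*s^2 - 10.3536*s + 4.3688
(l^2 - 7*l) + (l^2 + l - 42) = 2*l^2 - 6*l - 42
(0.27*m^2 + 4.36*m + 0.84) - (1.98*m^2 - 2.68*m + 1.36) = -1.71*m^2 + 7.04*m - 0.52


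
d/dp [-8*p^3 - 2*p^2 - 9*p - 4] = -24*p^2 - 4*p - 9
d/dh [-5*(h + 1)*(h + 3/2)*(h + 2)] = -15*h^2 - 45*h - 65/2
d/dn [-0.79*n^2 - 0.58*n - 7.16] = -1.58*n - 0.58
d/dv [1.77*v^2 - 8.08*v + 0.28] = 3.54*v - 8.08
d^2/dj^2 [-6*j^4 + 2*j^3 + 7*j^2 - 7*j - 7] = -72*j^2 + 12*j + 14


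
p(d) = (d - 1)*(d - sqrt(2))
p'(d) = 2*d - sqrt(2) - 1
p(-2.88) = 16.66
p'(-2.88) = -8.17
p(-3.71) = 24.14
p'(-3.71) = -9.83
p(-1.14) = 5.47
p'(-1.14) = -4.69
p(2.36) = 1.29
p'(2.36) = 2.31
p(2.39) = 1.36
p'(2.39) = 2.37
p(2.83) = 2.59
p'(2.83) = 3.25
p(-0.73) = 3.71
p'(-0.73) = -3.87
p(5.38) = 17.37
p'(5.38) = 8.35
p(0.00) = 1.41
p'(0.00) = -2.41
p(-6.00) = 51.90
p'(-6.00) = -14.41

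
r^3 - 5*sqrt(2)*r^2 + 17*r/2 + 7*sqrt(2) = (r - 7*sqrt(2)/2)*(r - 2*sqrt(2))*(r + sqrt(2)/2)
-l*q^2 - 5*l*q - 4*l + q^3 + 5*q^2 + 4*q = (-l + q)*(q + 1)*(q + 4)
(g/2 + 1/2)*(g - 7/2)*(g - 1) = g^3/2 - 7*g^2/4 - g/2 + 7/4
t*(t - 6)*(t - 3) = t^3 - 9*t^2 + 18*t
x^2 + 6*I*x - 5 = (x + I)*(x + 5*I)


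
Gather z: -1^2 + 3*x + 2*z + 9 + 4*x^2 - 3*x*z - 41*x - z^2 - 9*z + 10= 4*x^2 - 38*x - z^2 + z*(-3*x - 7) + 18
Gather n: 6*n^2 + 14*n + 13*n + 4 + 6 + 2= 6*n^2 + 27*n + 12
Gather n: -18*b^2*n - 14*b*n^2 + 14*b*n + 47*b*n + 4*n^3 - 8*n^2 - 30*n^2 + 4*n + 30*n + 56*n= 4*n^3 + n^2*(-14*b - 38) + n*(-18*b^2 + 61*b + 90)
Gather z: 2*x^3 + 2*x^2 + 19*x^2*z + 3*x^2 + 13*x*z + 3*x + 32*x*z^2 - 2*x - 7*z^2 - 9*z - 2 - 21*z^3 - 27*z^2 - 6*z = 2*x^3 + 5*x^2 + x - 21*z^3 + z^2*(32*x - 34) + z*(19*x^2 + 13*x - 15) - 2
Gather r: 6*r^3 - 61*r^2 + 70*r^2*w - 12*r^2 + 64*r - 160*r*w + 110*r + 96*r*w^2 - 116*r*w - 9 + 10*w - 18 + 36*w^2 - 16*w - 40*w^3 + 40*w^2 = 6*r^3 + r^2*(70*w - 73) + r*(96*w^2 - 276*w + 174) - 40*w^3 + 76*w^2 - 6*w - 27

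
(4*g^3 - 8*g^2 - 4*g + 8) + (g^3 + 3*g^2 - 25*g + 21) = 5*g^3 - 5*g^2 - 29*g + 29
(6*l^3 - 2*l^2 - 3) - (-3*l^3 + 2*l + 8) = 9*l^3 - 2*l^2 - 2*l - 11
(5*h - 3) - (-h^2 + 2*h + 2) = h^2 + 3*h - 5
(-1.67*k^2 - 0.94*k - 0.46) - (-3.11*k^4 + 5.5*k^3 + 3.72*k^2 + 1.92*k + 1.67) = 3.11*k^4 - 5.5*k^3 - 5.39*k^2 - 2.86*k - 2.13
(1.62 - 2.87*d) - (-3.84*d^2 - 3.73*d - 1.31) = 3.84*d^2 + 0.86*d + 2.93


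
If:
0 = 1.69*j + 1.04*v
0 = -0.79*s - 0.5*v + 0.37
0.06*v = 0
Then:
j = 0.00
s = 0.47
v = 0.00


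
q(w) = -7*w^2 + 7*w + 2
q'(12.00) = -161.00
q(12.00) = -922.00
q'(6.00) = -77.00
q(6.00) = -208.00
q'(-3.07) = 49.98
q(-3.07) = -85.46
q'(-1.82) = 32.48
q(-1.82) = -33.93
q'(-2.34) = 39.76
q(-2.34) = -52.71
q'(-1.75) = 31.50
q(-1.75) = -31.69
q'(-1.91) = 33.74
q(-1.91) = -36.91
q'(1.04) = -7.56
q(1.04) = 1.71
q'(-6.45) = 97.30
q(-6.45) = -334.37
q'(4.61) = -57.54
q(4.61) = -114.49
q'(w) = 7 - 14*w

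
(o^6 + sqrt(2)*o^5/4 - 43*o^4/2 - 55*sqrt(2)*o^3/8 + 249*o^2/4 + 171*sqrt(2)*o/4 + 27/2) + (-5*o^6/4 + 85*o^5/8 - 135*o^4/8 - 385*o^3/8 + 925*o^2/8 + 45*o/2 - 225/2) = -o^6/4 + sqrt(2)*o^5/4 + 85*o^5/8 - 307*o^4/8 - 385*o^3/8 - 55*sqrt(2)*o^3/8 + 1423*o^2/8 + 45*o/2 + 171*sqrt(2)*o/4 - 99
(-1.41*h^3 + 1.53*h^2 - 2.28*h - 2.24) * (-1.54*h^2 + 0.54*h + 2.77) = 2.1714*h^5 - 3.1176*h^4 + 0.4317*h^3 + 6.4565*h^2 - 7.5252*h - 6.2048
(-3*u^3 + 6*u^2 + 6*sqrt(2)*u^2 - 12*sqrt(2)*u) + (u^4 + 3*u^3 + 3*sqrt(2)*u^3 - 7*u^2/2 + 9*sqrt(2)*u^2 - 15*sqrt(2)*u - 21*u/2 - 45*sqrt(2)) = u^4 + 3*sqrt(2)*u^3 + 5*u^2/2 + 15*sqrt(2)*u^2 - 27*sqrt(2)*u - 21*u/2 - 45*sqrt(2)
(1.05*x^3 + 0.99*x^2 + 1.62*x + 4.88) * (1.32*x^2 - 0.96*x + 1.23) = 1.386*x^5 + 0.2988*x^4 + 2.4795*x^3 + 6.1041*x^2 - 2.6922*x + 6.0024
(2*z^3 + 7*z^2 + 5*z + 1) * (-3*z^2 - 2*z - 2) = -6*z^5 - 25*z^4 - 33*z^3 - 27*z^2 - 12*z - 2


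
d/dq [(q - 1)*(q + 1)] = 2*q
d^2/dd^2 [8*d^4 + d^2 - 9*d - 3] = 96*d^2 + 2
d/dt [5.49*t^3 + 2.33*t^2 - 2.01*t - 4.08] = 16.47*t^2 + 4.66*t - 2.01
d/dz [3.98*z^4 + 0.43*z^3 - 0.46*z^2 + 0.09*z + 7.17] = 15.92*z^3 + 1.29*z^2 - 0.92*z + 0.09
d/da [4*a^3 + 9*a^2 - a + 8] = 12*a^2 + 18*a - 1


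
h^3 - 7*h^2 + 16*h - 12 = (h - 3)*(h - 2)^2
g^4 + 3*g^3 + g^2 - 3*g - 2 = (g - 1)*(g + 1)^2*(g + 2)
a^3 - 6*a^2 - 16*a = a*(a - 8)*(a + 2)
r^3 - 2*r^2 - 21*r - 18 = (r - 6)*(r + 1)*(r + 3)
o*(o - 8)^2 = o^3 - 16*o^2 + 64*o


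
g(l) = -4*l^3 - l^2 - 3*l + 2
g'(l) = -12*l^2 - 2*l - 3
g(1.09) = -7.64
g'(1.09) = -19.44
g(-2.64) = 76.55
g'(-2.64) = -81.36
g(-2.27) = 50.45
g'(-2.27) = -60.29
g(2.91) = -113.77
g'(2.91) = -110.44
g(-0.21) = 2.62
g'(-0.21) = -3.11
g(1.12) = -8.23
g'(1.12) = -20.29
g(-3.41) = 159.21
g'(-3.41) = -135.72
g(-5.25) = 569.00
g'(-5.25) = -323.25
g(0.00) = 2.00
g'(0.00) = -3.00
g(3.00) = -124.00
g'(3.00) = -117.00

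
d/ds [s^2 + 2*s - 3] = 2*s + 2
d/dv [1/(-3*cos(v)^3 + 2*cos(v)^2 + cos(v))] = (-9*sin(v) + sin(v)/cos(v)^2 + 4*tan(v))/((cos(v) - 1)^2*(3*cos(v) + 1)^2)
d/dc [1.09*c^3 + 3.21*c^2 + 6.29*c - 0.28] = 3.27*c^2 + 6.42*c + 6.29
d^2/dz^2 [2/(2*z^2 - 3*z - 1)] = 4*(4*z^2 - 6*z - (4*z - 3)^2 - 2)/(-2*z^2 + 3*z + 1)^3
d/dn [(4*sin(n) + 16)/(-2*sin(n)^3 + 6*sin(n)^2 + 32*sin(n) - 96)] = 2*(2*sin(n) - 7)*cos(n)/((sin(n) - 4)^2*(sin(n) - 3)^2)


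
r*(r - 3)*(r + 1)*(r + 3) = r^4 + r^3 - 9*r^2 - 9*r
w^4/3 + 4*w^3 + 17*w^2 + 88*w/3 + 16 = (w/3 + 1)*(w + 1)*(w + 4)^2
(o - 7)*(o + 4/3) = o^2 - 17*o/3 - 28/3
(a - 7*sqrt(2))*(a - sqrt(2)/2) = a^2 - 15*sqrt(2)*a/2 + 7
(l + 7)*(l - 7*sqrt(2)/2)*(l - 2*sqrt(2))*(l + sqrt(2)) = l^4 - 9*sqrt(2)*l^3/2 + 7*l^3 - 63*sqrt(2)*l^2/2 + 3*l^2 + 14*sqrt(2)*l + 21*l + 98*sqrt(2)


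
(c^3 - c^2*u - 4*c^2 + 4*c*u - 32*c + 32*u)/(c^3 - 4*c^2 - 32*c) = (c - u)/c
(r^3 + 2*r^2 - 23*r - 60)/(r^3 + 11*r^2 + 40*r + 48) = (r - 5)/(r + 4)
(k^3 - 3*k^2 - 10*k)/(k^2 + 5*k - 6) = k*(k^2 - 3*k - 10)/(k^2 + 5*k - 6)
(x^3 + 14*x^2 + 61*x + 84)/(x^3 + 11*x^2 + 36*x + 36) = (x^2 + 11*x + 28)/(x^2 + 8*x + 12)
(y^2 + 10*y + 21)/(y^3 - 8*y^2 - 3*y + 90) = (y + 7)/(y^2 - 11*y + 30)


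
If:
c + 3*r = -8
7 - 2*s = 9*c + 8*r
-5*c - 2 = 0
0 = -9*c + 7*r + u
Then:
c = -2/5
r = -38/15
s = 463/30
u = 212/15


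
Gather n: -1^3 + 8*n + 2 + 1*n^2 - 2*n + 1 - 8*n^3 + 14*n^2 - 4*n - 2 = -8*n^3 + 15*n^2 + 2*n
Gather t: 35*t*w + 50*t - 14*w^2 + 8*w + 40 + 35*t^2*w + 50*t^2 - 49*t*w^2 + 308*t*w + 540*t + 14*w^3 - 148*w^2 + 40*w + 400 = t^2*(35*w + 50) + t*(-49*w^2 + 343*w + 590) + 14*w^3 - 162*w^2 + 48*w + 440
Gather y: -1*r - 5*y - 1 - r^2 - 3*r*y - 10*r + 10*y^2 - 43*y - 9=-r^2 - 11*r + 10*y^2 + y*(-3*r - 48) - 10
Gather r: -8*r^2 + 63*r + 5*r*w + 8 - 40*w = -8*r^2 + r*(5*w + 63) - 40*w + 8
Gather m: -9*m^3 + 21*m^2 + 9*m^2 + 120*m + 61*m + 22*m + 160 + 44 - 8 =-9*m^3 + 30*m^2 + 203*m + 196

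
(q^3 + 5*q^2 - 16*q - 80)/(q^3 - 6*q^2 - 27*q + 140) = (q + 4)/(q - 7)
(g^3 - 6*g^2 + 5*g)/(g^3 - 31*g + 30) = g/(g + 6)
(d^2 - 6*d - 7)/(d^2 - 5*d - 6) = (d - 7)/(d - 6)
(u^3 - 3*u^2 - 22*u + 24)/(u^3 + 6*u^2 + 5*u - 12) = (u - 6)/(u + 3)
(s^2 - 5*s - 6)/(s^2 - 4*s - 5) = (s - 6)/(s - 5)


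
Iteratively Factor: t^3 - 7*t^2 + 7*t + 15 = (t - 3)*(t^2 - 4*t - 5) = (t - 5)*(t - 3)*(t + 1)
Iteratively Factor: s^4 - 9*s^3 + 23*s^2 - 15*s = (s)*(s^3 - 9*s^2 + 23*s - 15) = s*(s - 1)*(s^2 - 8*s + 15) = s*(s - 3)*(s - 1)*(s - 5)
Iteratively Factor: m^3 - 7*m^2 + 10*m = (m)*(m^2 - 7*m + 10) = m*(m - 5)*(m - 2)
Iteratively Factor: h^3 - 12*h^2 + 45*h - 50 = (h - 2)*(h^2 - 10*h + 25) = (h - 5)*(h - 2)*(h - 5)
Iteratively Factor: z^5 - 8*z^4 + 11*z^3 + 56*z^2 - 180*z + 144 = (z + 3)*(z^4 - 11*z^3 + 44*z^2 - 76*z + 48) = (z - 3)*(z + 3)*(z^3 - 8*z^2 + 20*z - 16) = (z - 3)*(z - 2)*(z + 3)*(z^2 - 6*z + 8) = (z - 4)*(z - 3)*(z - 2)*(z + 3)*(z - 2)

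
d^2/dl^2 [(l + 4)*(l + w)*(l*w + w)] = 2*w*(3*l + w + 5)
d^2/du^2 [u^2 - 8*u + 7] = 2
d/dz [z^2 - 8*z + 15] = 2*z - 8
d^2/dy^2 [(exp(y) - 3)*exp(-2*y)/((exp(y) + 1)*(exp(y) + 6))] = (9*exp(5*y) + 29*exp(4*y) - 275*exp(3*y) - 1413*exp(2*y) - 1350*exp(y) - 432)*exp(-2*y)/(exp(6*y) + 21*exp(5*y) + 165*exp(4*y) + 595*exp(3*y) + 990*exp(2*y) + 756*exp(y) + 216)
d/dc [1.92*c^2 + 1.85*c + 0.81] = 3.84*c + 1.85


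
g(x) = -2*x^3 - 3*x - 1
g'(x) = -6*x^2 - 3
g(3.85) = -126.68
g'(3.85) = -91.94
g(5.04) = -272.17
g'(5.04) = -155.41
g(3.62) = -106.74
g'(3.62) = -81.63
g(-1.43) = 9.14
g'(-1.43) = -15.27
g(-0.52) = 0.84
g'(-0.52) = -4.62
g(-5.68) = 382.54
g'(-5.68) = -196.57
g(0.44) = -2.49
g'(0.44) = -4.16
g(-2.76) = 49.33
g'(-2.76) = -48.71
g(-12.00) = 3491.00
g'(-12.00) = -867.00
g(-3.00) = 62.00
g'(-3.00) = -57.00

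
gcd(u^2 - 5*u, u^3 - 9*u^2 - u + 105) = u - 5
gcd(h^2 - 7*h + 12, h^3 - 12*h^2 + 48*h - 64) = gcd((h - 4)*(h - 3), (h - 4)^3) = h - 4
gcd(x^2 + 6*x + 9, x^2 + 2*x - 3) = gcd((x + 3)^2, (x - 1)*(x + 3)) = x + 3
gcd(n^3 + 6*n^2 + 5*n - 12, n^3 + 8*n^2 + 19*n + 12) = n^2 + 7*n + 12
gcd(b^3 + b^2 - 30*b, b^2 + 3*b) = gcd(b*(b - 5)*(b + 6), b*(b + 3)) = b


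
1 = 1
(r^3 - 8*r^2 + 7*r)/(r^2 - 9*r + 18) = r*(r^2 - 8*r + 7)/(r^2 - 9*r + 18)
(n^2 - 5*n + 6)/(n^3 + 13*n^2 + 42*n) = (n^2 - 5*n + 6)/(n*(n^2 + 13*n + 42))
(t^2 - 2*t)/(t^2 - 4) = t/(t + 2)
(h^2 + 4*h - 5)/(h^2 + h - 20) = (h - 1)/(h - 4)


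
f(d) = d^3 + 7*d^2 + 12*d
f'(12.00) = 612.00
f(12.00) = 2880.00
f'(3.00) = 81.00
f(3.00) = 126.00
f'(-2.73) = -3.86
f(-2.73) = -0.94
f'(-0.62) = 4.47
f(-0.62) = -4.99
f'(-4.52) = 10.01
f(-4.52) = -3.57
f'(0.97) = 28.40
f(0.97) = 19.14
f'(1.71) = 44.71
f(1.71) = 45.99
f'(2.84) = 75.96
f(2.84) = 113.45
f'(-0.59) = 4.78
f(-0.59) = -4.85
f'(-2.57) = -4.17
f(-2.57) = -1.58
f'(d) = 3*d^2 + 14*d + 12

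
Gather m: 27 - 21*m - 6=21 - 21*m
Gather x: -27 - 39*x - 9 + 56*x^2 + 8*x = 56*x^2 - 31*x - 36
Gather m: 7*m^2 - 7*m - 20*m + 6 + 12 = 7*m^2 - 27*m + 18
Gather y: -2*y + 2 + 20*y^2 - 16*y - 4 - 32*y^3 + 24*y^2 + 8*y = -32*y^3 + 44*y^2 - 10*y - 2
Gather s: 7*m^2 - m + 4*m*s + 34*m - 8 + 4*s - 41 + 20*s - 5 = 7*m^2 + 33*m + s*(4*m + 24) - 54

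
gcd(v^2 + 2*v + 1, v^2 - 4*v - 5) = v + 1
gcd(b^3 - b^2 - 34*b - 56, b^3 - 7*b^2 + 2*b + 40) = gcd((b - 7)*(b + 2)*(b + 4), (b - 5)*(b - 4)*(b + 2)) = b + 2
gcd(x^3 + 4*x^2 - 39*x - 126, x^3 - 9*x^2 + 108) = x^2 - 3*x - 18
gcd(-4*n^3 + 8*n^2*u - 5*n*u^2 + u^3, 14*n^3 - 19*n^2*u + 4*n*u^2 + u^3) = 2*n^2 - 3*n*u + u^2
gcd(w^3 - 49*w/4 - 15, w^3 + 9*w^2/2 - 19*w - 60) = w^2 - 3*w/2 - 10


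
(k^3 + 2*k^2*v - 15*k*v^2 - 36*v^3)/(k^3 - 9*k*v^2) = (-k^2 + k*v + 12*v^2)/(k*(-k + 3*v))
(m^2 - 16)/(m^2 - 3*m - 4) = (m + 4)/(m + 1)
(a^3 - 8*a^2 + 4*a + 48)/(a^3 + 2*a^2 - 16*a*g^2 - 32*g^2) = (a^2 - 10*a + 24)/(a^2 - 16*g^2)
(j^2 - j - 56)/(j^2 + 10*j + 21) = (j - 8)/(j + 3)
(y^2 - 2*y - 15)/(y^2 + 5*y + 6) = (y - 5)/(y + 2)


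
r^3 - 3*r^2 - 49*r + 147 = (r - 7)*(r - 3)*(r + 7)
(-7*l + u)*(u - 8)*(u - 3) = -7*l*u^2 + 77*l*u - 168*l + u^3 - 11*u^2 + 24*u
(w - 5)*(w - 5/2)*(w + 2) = w^3 - 11*w^2/2 - 5*w/2 + 25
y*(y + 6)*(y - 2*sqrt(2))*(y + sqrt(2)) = y^4 - sqrt(2)*y^3 + 6*y^3 - 6*sqrt(2)*y^2 - 4*y^2 - 24*y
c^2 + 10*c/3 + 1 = (c + 1/3)*(c + 3)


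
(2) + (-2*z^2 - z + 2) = -2*z^2 - z + 4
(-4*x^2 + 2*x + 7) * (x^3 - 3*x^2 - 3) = -4*x^5 + 14*x^4 + x^3 - 9*x^2 - 6*x - 21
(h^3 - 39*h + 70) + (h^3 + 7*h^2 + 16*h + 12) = 2*h^3 + 7*h^2 - 23*h + 82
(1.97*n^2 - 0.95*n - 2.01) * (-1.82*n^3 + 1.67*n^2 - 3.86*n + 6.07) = -3.5854*n^5 + 5.0189*n^4 - 5.5325*n^3 + 12.2682*n^2 + 1.9921*n - 12.2007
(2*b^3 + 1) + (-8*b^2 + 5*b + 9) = 2*b^3 - 8*b^2 + 5*b + 10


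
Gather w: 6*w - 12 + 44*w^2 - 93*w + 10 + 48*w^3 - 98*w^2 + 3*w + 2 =48*w^3 - 54*w^2 - 84*w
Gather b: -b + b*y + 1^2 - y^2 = b*(y - 1) - y^2 + 1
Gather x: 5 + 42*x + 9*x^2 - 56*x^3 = -56*x^3 + 9*x^2 + 42*x + 5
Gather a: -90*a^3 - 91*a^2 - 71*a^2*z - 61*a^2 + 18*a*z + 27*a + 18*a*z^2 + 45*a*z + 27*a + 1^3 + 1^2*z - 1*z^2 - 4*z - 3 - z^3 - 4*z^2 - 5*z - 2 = -90*a^3 + a^2*(-71*z - 152) + a*(18*z^2 + 63*z + 54) - z^3 - 5*z^2 - 8*z - 4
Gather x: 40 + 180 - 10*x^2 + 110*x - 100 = -10*x^2 + 110*x + 120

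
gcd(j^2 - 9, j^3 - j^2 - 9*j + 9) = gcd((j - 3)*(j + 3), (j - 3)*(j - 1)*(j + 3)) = j^2 - 9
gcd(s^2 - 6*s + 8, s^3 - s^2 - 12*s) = s - 4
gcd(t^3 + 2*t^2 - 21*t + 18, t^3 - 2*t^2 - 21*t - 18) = 1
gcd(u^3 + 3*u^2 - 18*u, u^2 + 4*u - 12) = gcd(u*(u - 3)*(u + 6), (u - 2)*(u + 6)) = u + 6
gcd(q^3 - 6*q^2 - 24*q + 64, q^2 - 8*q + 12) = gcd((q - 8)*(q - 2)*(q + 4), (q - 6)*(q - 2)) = q - 2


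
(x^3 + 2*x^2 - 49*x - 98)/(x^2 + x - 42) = (x^2 - 5*x - 14)/(x - 6)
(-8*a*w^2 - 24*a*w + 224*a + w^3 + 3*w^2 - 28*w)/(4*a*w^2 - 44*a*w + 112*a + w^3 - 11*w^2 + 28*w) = (-8*a*w - 56*a + w^2 + 7*w)/(4*a*w - 28*a + w^2 - 7*w)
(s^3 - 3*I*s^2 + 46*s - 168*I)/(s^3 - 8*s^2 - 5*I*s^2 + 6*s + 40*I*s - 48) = (s^2 + 3*I*s + 28)/(s^2 + s*(-8 + I) - 8*I)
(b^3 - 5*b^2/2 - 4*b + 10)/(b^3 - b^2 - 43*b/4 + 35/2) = 2*(b + 2)/(2*b + 7)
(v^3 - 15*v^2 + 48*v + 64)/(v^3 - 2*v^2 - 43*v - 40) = (v - 8)/(v + 5)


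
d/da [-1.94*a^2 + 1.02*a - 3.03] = 1.02 - 3.88*a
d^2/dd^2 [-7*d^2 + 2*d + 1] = -14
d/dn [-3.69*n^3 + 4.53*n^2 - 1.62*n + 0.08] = -11.07*n^2 + 9.06*n - 1.62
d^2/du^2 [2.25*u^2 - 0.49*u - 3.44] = 4.50000000000000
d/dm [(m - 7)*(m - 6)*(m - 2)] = 3*m^2 - 30*m + 68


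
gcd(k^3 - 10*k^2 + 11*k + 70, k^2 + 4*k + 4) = k + 2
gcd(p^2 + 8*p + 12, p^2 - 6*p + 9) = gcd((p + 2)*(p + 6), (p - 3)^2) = 1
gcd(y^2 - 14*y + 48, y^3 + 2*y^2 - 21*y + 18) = 1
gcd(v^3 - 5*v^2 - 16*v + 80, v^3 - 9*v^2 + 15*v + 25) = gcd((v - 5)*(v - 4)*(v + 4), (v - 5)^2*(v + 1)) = v - 5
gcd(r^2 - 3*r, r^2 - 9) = r - 3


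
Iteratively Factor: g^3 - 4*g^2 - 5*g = (g + 1)*(g^2 - 5*g) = g*(g + 1)*(g - 5)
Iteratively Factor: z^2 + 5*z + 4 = (z + 4)*(z + 1)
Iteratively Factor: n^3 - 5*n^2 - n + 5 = (n + 1)*(n^2 - 6*n + 5) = (n - 1)*(n + 1)*(n - 5)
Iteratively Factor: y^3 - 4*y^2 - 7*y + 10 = (y + 2)*(y^2 - 6*y + 5) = (y - 5)*(y + 2)*(y - 1)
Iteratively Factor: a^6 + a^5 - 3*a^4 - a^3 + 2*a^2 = (a - 1)*(a^5 + 2*a^4 - a^3 - 2*a^2) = a*(a - 1)*(a^4 + 2*a^3 - a^2 - 2*a) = a*(a - 1)*(a + 1)*(a^3 + a^2 - 2*a) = a*(a - 1)^2*(a + 1)*(a^2 + 2*a) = a^2*(a - 1)^2*(a + 1)*(a + 2)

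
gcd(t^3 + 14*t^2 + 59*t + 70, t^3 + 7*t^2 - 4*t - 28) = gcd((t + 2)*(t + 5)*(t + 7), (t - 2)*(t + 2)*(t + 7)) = t^2 + 9*t + 14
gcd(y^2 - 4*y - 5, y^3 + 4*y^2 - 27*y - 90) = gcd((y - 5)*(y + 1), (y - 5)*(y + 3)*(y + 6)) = y - 5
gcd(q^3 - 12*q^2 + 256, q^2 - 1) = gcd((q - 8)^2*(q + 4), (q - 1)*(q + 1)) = 1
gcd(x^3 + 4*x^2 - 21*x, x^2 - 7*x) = x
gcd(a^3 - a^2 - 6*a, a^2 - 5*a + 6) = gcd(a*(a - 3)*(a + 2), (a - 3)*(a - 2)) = a - 3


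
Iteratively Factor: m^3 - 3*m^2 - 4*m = (m + 1)*(m^2 - 4*m) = (m - 4)*(m + 1)*(m)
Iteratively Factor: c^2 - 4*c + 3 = (c - 1)*(c - 3)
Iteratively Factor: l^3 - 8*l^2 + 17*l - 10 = (l - 2)*(l^2 - 6*l + 5) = (l - 2)*(l - 1)*(l - 5)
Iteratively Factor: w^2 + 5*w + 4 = (w + 1)*(w + 4)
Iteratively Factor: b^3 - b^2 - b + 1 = (b - 1)*(b^2 - 1) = (b - 1)*(b + 1)*(b - 1)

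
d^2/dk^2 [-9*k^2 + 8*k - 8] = -18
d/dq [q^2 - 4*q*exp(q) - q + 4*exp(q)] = -4*q*exp(q) + 2*q - 1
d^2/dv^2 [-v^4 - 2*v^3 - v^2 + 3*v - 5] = -12*v^2 - 12*v - 2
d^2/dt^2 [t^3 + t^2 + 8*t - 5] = 6*t + 2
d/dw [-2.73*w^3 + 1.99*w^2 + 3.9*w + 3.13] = -8.19*w^2 + 3.98*w + 3.9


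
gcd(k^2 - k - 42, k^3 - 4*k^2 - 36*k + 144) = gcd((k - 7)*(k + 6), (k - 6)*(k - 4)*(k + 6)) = k + 6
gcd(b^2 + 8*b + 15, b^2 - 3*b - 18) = b + 3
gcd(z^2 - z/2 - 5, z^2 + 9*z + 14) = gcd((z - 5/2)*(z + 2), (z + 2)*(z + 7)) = z + 2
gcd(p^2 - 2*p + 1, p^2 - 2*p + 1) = p^2 - 2*p + 1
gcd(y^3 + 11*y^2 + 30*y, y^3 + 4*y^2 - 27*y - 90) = y + 6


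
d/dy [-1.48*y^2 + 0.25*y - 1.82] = 0.25 - 2.96*y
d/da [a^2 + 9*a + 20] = 2*a + 9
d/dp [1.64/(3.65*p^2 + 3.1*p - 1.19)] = (-11.972*p - 5.084)/(3.65*p^2 + 3.1*p - 1.19)^2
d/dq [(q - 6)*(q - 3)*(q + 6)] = 3*q^2 - 6*q - 36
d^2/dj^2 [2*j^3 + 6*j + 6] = 12*j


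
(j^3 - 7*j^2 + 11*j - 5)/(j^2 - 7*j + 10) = (j^2 - 2*j + 1)/(j - 2)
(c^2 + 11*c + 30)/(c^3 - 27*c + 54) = (c + 5)/(c^2 - 6*c + 9)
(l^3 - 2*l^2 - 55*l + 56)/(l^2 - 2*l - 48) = (l^2 + 6*l - 7)/(l + 6)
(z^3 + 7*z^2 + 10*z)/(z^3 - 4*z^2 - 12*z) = (z + 5)/(z - 6)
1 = 1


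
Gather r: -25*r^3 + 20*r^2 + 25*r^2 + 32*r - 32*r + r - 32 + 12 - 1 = -25*r^3 + 45*r^2 + r - 21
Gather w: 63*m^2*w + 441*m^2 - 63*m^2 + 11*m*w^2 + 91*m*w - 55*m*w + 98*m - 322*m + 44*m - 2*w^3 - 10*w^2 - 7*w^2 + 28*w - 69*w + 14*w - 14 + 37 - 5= 378*m^2 - 180*m - 2*w^3 + w^2*(11*m - 17) + w*(63*m^2 + 36*m - 27) + 18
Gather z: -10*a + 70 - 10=60 - 10*a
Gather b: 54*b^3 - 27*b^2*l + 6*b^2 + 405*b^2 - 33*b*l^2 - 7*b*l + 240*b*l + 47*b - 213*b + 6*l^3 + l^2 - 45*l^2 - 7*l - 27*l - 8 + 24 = 54*b^3 + b^2*(411 - 27*l) + b*(-33*l^2 + 233*l - 166) + 6*l^3 - 44*l^2 - 34*l + 16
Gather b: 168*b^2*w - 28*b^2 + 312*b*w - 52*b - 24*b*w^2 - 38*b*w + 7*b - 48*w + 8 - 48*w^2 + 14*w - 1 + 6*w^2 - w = b^2*(168*w - 28) + b*(-24*w^2 + 274*w - 45) - 42*w^2 - 35*w + 7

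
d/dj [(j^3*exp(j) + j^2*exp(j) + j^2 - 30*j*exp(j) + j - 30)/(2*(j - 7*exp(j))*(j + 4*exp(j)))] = ((j - 7*exp(j))*(j + 4*exp(j))*(j^3*exp(j) + 4*j^2*exp(j) - 28*j*exp(j) + 2*j - 30*exp(j) + 1) - (j - 7*exp(j))*(4*exp(j) + 1)*(j^3*exp(j) + j^2*exp(j) + j^2 - 30*j*exp(j) + j - 30) + (j + 4*exp(j))*(7*exp(j) - 1)*(j^3*exp(j) + j^2*exp(j) + j^2 - 30*j*exp(j) + j - 30))/(2*(j - 7*exp(j))^2*(j + 4*exp(j))^2)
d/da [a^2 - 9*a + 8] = 2*a - 9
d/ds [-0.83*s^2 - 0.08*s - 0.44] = -1.66*s - 0.08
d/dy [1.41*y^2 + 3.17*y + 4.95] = 2.82*y + 3.17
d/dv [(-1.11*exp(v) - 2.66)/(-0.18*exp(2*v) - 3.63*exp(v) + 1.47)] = (-(0.36*exp(v) + 3.63)*(1.11*exp(v) + 2.66) + 0.1998*exp(2*v) + 4.0293*exp(v) - 1.6317)*exp(v)/(0.18*exp(2*v) + 3.63*exp(v) - 1.47)^2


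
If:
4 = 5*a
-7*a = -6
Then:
No Solution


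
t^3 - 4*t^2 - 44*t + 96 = (t - 8)*(t - 2)*(t + 6)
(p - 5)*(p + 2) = p^2 - 3*p - 10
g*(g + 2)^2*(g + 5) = g^4 + 9*g^3 + 24*g^2 + 20*g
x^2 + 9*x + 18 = (x + 3)*(x + 6)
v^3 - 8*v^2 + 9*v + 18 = (v - 6)*(v - 3)*(v + 1)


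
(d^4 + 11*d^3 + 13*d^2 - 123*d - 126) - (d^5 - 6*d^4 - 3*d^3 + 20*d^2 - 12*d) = -d^5 + 7*d^4 + 14*d^3 - 7*d^2 - 111*d - 126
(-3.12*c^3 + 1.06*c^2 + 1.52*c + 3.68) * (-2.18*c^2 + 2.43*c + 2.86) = 6.8016*c^5 - 9.8924*c^4 - 9.661*c^3 - 1.2972*c^2 + 13.2896*c + 10.5248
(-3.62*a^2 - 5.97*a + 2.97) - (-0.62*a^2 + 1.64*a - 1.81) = -3.0*a^2 - 7.61*a + 4.78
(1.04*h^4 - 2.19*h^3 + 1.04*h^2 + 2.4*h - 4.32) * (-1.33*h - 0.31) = -1.3832*h^5 + 2.5903*h^4 - 0.7043*h^3 - 3.5144*h^2 + 5.0016*h + 1.3392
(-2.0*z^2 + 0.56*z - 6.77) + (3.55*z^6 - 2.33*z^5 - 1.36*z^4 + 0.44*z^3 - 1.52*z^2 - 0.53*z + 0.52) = 3.55*z^6 - 2.33*z^5 - 1.36*z^4 + 0.44*z^3 - 3.52*z^2 + 0.03*z - 6.25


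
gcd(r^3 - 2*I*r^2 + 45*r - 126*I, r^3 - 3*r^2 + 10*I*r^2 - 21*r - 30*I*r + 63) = r + 7*I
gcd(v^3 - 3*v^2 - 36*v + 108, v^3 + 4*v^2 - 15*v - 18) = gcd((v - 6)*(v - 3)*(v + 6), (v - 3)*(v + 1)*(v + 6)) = v^2 + 3*v - 18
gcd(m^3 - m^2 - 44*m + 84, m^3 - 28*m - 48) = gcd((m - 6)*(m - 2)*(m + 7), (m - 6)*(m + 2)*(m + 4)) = m - 6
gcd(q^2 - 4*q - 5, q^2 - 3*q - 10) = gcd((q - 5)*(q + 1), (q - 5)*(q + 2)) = q - 5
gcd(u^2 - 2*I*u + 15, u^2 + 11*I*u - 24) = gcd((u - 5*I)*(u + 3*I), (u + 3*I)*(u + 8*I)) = u + 3*I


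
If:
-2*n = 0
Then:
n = 0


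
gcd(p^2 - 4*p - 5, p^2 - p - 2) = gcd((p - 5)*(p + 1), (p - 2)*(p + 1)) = p + 1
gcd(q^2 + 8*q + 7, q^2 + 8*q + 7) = q^2 + 8*q + 7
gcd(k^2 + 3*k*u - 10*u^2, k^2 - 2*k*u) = -k + 2*u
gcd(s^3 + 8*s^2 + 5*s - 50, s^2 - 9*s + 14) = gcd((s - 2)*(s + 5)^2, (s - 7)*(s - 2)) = s - 2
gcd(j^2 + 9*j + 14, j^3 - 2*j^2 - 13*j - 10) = j + 2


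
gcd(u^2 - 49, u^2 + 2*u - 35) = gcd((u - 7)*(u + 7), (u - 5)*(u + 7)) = u + 7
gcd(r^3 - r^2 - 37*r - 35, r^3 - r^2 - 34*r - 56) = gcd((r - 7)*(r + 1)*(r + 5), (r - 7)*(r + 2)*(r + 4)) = r - 7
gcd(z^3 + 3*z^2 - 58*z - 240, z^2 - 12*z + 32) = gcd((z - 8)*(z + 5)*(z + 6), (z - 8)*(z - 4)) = z - 8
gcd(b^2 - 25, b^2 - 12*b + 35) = b - 5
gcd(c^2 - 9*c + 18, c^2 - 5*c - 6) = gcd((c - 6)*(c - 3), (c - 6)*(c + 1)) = c - 6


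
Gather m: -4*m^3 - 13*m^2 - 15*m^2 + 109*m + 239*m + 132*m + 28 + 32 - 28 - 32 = -4*m^3 - 28*m^2 + 480*m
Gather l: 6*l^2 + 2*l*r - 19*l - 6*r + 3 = 6*l^2 + l*(2*r - 19) - 6*r + 3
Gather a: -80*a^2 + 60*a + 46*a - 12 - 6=-80*a^2 + 106*a - 18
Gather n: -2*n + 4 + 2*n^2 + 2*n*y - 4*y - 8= 2*n^2 + n*(2*y - 2) - 4*y - 4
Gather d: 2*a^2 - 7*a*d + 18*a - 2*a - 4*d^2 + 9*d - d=2*a^2 + 16*a - 4*d^2 + d*(8 - 7*a)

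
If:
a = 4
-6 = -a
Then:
No Solution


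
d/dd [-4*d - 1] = -4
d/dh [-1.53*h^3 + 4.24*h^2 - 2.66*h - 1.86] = -4.59*h^2 + 8.48*h - 2.66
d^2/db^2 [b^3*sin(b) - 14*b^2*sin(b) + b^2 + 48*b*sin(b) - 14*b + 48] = -b^3*sin(b) + 14*b^2*sin(b) + 6*b^2*cos(b) - 42*b*sin(b) - 56*b*cos(b) - 28*sin(b) + 96*cos(b) + 2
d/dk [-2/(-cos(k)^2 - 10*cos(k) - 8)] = 4*(cos(k) + 5)*sin(k)/(cos(k)^2 + 10*cos(k) + 8)^2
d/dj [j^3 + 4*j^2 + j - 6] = 3*j^2 + 8*j + 1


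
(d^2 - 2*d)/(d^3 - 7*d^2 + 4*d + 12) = d/(d^2 - 5*d - 6)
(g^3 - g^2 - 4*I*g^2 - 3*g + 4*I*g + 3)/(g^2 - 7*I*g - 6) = (g^2 - g*(1 + 3*I) + 3*I)/(g - 6*I)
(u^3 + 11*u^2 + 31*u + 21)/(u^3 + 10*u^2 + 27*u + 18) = (u + 7)/(u + 6)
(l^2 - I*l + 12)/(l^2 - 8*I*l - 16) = (l + 3*I)/(l - 4*I)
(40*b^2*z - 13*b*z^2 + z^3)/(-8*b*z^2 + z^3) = (-5*b + z)/z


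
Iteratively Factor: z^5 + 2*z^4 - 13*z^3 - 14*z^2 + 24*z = (z - 1)*(z^4 + 3*z^3 - 10*z^2 - 24*z) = (z - 3)*(z - 1)*(z^3 + 6*z^2 + 8*z) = z*(z - 3)*(z - 1)*(z^2 + 6*z + 8) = z*(z - 3)*(z - 1)*(z + 4)*(z + 2)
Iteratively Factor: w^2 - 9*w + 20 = (w - 4)*(w - 5)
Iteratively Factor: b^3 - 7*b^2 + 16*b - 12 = (b - 3)*(b^2 - 4*b + 4) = (b - 3)*(b - 2)*(b - 2)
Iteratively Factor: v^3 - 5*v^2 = (v)*(v^2 - 5*v) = v^2*(v - 5)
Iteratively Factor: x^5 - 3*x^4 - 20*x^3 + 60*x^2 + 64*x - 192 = (x - 3)*(x^4 - 20*x^2 + 64) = (x - 3)*(x + 4)*(x^3 - 4*x^2 - 4*x + 16) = (x - 3)*(x + 2)*(x + 4)*(x^2 - 6*x + 8) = (x - 4)*(x - 3)*(x + 2)*(x + 4)*(x - 2)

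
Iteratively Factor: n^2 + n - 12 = (n - 3)*(n + 4)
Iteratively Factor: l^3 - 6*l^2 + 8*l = (l)*(l^2 - 6*l + 8) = l*(l - 2)*(l - 4)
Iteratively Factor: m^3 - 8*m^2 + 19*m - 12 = (m - 3)*(m^2 - 5*m + 4) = (m - 3)*(m - 1)*(m - 4)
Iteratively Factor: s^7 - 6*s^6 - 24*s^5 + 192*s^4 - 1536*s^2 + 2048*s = (s + 4)*(s^6 - 10*s^5 + 16*s^4 + 128*s^3 - 512*s^2 + 512*s) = (s - 4)*(s + 4)*(s^5 - 6*s^4 - 8*s^3 + 96*s^2 - 128*s) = (s - 4)^2*(s + 4)*(s^4 - 2*s^3 - 16*s^2 + 32*s) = (s - 4)^2*(s + 4)^2*(s^3 - 6*s^2 + 8*s) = (s - 4)^3*(s + 4)^2*(s^2 - 2*s) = s*(s - 4)^3*(s + 4)^2*(s - 2)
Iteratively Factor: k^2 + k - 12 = (k - 3)*(k + 4)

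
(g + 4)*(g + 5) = g^2 + 9*g + 20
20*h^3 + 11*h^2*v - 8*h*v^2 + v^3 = (-5*h + v)*(-4*h + v)*(h + v)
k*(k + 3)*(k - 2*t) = k^3 - 2*k^2*t + 3*k^2 - 6*k*t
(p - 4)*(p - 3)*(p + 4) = p^3 - 3*p^2 - 16*p + 48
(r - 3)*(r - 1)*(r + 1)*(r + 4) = r^4 + r^3 - 13*r^2 - r + 12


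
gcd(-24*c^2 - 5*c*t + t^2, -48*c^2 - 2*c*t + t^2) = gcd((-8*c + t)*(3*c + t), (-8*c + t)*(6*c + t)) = -8*c + t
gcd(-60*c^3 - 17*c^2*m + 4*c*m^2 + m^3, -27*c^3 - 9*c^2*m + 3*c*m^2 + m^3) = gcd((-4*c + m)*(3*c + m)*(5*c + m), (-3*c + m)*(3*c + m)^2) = 3*c + m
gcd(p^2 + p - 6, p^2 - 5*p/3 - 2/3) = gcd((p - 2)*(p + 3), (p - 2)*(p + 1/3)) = p - 2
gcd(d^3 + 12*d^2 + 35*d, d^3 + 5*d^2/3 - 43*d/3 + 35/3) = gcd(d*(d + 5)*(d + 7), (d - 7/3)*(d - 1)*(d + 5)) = d + 5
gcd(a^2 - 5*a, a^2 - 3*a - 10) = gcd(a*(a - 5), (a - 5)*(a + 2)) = a - 5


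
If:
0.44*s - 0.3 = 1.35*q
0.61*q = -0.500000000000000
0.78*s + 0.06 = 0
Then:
No Solution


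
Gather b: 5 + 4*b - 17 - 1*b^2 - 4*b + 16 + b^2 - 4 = 0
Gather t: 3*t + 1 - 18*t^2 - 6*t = -18*t^2 - 3*t + 1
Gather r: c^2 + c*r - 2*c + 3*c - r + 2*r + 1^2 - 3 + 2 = c^2 + c + r*(c + 1)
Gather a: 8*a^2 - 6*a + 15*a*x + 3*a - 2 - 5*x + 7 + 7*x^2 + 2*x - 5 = 8*a^2 + a*(15*x - 3) + 7*x^2 - 3*x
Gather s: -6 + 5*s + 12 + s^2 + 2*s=s^2 + 7*s + 6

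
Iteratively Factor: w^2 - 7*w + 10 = (w - 2)*(w - 5)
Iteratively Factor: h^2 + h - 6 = (h + 3)*(h - 2)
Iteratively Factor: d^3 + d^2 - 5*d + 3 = (d - 1)*(d^2 + 2*d - 3) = (d - 1)^2*(d + 3)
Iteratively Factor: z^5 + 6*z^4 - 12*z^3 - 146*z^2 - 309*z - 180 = (z - 5)*(z^4 + 11*z^3 + 43*z^2 + 69*z + 36) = (z - 5)*(z + 4)*(z^3 + 7*z^2 + 15*z + 9) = (z - 5)*(z + 3)*(z + 4)*(z^2 + 4*z + 3) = (z - 5)*(z + 1)*(z + 3)*(z + 4)*(z + 3)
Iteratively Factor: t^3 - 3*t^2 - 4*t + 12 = (t + 2)*(t^2 - 5*t + 6) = (t - 2)*(t + 2)*(t - 3)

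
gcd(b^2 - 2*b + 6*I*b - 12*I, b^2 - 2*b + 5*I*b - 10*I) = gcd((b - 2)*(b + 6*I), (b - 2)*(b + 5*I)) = b - 2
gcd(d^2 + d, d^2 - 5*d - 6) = d + 1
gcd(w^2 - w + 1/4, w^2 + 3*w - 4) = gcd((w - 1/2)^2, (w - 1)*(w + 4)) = 1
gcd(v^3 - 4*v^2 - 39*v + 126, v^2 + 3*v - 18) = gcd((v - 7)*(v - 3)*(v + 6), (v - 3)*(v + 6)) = v^2 + 3*v - 18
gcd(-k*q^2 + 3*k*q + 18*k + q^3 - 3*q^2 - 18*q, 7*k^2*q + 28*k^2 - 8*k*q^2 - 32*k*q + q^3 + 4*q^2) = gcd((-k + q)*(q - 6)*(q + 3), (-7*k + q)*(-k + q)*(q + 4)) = -k + q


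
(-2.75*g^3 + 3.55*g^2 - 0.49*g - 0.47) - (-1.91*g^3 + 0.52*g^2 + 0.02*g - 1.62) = -0.84*g^3 + 3.03*g^2 - 0.51*g + 1.15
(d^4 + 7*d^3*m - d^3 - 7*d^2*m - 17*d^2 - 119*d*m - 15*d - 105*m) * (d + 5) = d^5 + 7*d^4*m + 4*d^4 + 28*d^3*m - 22*d^3 - 154*d^2*m - 100*d^2 - 700*d*m - 75*d - 525*m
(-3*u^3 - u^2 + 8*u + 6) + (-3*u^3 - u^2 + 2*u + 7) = -6*u^3 - 2*u^2 + 10*u + 13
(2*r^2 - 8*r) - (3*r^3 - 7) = -3*r^3 + 2*r^2 - 8*r + 7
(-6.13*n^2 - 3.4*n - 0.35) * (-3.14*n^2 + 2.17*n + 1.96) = 19.2482*n^4 - 2.6261*n^3 - 18.2938*n^2 - 7.4235*n - 0.686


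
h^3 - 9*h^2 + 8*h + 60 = (h - 6)*(h - 5)*(h + 2)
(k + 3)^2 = k^2 + 6*k + 9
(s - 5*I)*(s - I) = s^2 - 6*I*s - 5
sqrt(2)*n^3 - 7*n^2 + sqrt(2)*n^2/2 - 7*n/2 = n*(n - 7*sqrt(2)/2)*(sqrt(2)*n + sqrt(2)/2)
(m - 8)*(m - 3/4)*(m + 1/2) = m^3 - 33*m^2/4 + 13*m/8 + 3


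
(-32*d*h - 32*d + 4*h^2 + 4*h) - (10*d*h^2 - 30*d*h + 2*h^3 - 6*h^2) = -10*d*h^2 - 2*d*h - 32*d - 2*h^3 + 10*h^2 + 4*h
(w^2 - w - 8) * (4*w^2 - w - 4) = 4*w^4 - 5*w^3 - 35*w^2 + 12*w + 32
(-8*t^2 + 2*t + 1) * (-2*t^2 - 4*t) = 16*t^4 + 28*t^3 - 10*t^2 - 4*t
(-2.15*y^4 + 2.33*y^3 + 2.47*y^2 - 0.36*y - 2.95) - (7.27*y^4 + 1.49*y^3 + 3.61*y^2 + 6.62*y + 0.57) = -9.42*y^4 + 0.84*y^3 - 1.14*y^2 - 6.98*y - 3.52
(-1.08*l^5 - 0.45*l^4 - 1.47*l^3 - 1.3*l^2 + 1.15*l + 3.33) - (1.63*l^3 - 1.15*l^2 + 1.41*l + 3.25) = -1.08*l^5 - 0.45*l^4 - 3.1*l^3 - 0.15*l^2 - 0.26*l + 0.0800000000000001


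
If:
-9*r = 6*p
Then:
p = -3*r/2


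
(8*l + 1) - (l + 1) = 7*l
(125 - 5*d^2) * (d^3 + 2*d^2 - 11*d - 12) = -5*d^5 - 10*d^4 + 180*d^3 + 310*d^2 - 1375*d - 1500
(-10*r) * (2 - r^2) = 10*r^3 - 20*r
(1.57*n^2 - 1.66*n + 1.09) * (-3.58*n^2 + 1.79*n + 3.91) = -5.6206*n^4 + 8.7531*n^3 - 0.734900000000001*n^2 - 4.5395*n + 4.2619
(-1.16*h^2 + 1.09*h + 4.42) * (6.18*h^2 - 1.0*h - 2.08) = -7.1688*h^4 + 7.8962*h^3 + 28.6384*h^2 - 6.6872*h - 9.1936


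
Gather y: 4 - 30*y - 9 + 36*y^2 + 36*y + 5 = 36*y^2 + 6*y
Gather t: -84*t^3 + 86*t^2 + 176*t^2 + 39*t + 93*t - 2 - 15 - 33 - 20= -84*t^3 + 262*t^2 + 132*t - 70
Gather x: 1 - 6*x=1 - 6*x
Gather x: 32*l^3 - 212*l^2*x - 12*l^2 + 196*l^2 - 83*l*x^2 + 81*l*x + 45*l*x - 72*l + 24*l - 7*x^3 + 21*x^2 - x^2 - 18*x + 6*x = 32*l^3 + 184*l^2 - 48*l - 7*x^3 + x^2*(20 - 83*l) + x*(-212*l^2 + 126*l - 12)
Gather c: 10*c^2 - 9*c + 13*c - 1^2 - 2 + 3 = 10*c^2 + 4*c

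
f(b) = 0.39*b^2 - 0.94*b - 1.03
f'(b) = 0.78*b - 0.94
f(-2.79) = 4.63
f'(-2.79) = -3.12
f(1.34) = -1.59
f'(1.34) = 0.11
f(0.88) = -1.56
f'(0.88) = -0.25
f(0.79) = -1.53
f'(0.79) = -0.32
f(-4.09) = 9.34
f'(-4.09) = -4.13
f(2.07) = -1.30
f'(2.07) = 0.67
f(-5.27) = 14.76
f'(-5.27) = -5.05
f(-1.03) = 0.35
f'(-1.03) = -1.74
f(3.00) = -0.34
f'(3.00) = 1.40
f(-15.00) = 100.82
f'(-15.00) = -12.64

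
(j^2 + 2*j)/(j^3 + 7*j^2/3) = 3*(j + 2)/(j*(3*j + 7))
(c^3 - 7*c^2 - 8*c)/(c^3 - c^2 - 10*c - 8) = c*(c - 8)/(c^2 - 2*c - 8)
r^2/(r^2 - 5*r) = r/(r - 5)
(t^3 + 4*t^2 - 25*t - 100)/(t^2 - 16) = (t^2 - 25)/(t - 4)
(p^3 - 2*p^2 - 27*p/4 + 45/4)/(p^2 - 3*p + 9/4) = (2*p^2 - p - 15)/(2*p - 3)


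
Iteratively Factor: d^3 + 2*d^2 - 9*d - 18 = (d + 3)*(d^2 - d - 6) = (d + 2)*(d + 3)*(d - 3)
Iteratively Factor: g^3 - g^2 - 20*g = (g)*(g^2 - g - 20) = g*(g - 5)*(g + 4)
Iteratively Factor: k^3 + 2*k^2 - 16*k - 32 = (k + 4)*(k^2 - 2*k - 8) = (k + 2)*(k + 4)*(k - 4)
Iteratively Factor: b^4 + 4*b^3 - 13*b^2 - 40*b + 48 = (b + 4)*(b^3 - 13*b + 12) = (b + 4)^2*(b^2 - 4*b + 3) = (b - 1)*(b + 4)^2*(b - 3)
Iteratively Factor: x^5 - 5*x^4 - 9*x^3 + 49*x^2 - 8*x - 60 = (x - 5)*(x^4 - 9*x^2 + 4*x + 12) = (x - 5)*(x + 1)*(x^3 - x^2 - 8*x + 12) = (x - 5)*(x + 1)*(x + 3)*(x^2 - 4*x + 4) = (x - 5)*(x - 2)*(x + 1)*(x + 3)*(x - 2)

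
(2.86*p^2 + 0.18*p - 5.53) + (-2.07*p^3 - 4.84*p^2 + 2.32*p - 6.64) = -2.07*p^3 - 1.98*p^2 + 2.5*p - 12.17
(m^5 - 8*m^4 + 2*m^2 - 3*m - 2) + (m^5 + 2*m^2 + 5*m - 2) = 2*m^5 - 8*m^4 + 4*m^2 + 2*m - 4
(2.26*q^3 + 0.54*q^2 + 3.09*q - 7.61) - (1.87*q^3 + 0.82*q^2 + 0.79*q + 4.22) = 0.39*q^3 - 0.28*q^2 + 2.3*q - 11.83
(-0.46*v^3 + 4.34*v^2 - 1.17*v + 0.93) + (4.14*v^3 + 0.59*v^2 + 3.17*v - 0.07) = 3.68*v^3 + 4.93*v^2 + 2.0*v + 0.86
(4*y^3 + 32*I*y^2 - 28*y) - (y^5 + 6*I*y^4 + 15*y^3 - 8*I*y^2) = -y^5 - 6*I*y^4 - 11*y^3 + 40*I*y^2 - 28*y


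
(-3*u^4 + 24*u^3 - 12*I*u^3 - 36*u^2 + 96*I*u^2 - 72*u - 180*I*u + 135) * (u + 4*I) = -3*u^5 + 24*u^4 - 24*I*u^4 + 12*u^3 + 192*I*u^3 - 456*u^2 - 324*I*u^2 + 855*u - 288*I*u + 540*I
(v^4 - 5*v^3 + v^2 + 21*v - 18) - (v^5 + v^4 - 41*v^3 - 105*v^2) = -v^5 + 36*v^3 + 106*v^2 + 21*v - 18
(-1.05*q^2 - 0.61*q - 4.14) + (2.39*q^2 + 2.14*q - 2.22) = 1.34*q^2 + 1.53*q - 6.36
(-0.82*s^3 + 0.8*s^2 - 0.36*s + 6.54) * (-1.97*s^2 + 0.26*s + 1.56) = 1.6154*s^5 - 1.7892*s^4 - 0.362*s^3 - 11.7294*s^2 + 1.1388*s + 10.2024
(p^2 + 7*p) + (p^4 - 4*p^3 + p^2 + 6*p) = p^4 - 4*p^3 + 2*p^2 + 13*p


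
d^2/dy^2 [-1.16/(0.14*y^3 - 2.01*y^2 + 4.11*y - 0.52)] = ((0.9744*y - 4.6632)*(0.14*y^3 - 2.01*y^2 + 4.11*y - 0.52) - 1.16*(0.42*y^2 - 4.02*y + 4.11)*(0.84*y^2 - 8.04*y + 8.22))/(0.14*y^3 - 2.01*y^2 + 4.11*y - 0.52)^3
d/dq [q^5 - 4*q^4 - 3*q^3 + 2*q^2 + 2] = q*(5*q^3 - 16*q^2 - 9*q + 4)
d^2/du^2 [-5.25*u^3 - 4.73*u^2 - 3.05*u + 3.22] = -31.5*u - 9.46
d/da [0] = 0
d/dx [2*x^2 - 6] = 4*x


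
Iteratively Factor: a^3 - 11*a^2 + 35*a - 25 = (a - 1)*(a^2 - 10*a + 25) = (a - 5)*(a - 1)*(a - 5)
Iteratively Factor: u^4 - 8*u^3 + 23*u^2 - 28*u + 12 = (u - 1)*(u^3 - 7*u^2 + 16*u - 12) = (u - 2)*(u - 1)*(u^2 - 5*u + 6) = (u - 3)*(u - 2)*(u - 1)*(u - 2)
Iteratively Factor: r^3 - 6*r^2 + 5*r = (r - 1)*(r^2 - 5*r) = r*(r - 1)*(r - 5)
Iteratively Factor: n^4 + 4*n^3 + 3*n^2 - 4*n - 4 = (n + 1)*(n^3 + 3*n^2 - 4) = (n + 1)*(n + 2)*(n^2 + n - 2) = (n - 1)*(n + 1)*(n + 2)*(n + 2)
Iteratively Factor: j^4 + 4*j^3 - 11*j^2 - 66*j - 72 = (j + 3)*(j^3 + j^2 - 14*j - 24) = (j + 2)*(j + 3)*(j^2 - j - 12) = (j - 4)*(j + 2)*(j + 3)*(j + 3)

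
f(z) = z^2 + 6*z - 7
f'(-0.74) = 4.52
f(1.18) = 1.47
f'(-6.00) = -6.00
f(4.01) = 33.14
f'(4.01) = 14.02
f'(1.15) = 8.30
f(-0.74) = -10.89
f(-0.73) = -10.85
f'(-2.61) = 0.78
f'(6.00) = 18.00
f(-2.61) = -15.85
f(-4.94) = -12.24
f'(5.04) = 16.08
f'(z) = 2*z + 6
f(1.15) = 1.22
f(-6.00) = -7.00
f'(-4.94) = -3.88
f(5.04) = 48.64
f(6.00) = 65.00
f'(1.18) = 8.36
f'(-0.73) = 4.54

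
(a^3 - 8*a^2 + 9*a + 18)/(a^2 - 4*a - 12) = (a^2 - 2*a - 3)/(a + 2)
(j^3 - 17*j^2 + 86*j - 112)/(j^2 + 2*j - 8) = (j^2 - 15*j + 56)/(j + 4)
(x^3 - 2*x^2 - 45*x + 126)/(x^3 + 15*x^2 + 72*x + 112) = (x^2 - 9*x + 18)/(x^2 + 8*x + 16)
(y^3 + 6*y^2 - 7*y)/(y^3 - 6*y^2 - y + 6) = y*(y + 7)/(y^2 - 5*y - 6)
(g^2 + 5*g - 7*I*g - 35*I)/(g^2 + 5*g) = (g - 7*I)/g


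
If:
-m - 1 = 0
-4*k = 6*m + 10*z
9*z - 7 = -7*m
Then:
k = -43/18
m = -1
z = 14/9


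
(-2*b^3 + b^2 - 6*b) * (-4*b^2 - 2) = 8*b^5 - 4*b^4 + 28*b^3 - 2*b^2 + 12*b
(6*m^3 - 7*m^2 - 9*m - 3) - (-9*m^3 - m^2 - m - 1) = 15*m^3 - 6*m^2 - 8*m - 2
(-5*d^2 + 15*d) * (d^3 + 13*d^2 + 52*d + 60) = -5*d^5 - 50*d^4 - 65*d^3 + 480*d^2 + 900*d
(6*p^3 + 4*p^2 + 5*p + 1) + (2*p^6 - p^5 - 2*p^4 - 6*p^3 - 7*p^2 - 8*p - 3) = 2*p^6 - p^5 - 2*p^4 - 3*p^2 - 3*p - 2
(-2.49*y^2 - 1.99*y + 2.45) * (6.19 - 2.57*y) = 6.3993*y^3 - 10.2988*y^2 - 18.6146*y + 15.1655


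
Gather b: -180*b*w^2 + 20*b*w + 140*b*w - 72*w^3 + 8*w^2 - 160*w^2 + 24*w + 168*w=b*(-180*w^2 + 160*w) - 72*w^3 - 152*w^2 + 192*w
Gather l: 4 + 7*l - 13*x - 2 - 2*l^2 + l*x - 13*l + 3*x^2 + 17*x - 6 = -2*l^2 + l*(x - 6) + 3*x^2 + 4*x - 4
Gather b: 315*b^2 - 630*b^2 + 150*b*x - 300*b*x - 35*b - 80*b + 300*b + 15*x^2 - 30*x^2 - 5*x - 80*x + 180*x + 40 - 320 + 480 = -315*b^2 + b*(185 - 150*x) - 15*x^2 + 95*x + 200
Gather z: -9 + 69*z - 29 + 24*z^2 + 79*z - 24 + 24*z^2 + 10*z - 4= 48*z^2 + 158*z - 66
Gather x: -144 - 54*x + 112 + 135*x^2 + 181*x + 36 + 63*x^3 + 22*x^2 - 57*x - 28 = 63*x^3 + 157*x^2 + 70*x - 24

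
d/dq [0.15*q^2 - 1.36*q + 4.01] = 0.3*q - 1.36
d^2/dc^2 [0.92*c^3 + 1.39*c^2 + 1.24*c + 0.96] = 5.52*c + 2.78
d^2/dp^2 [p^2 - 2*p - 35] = 2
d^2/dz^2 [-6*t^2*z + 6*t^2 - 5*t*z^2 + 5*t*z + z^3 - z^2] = -10*t + 6*z - 2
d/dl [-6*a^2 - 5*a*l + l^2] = -5*a + 2*l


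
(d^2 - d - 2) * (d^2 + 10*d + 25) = d^4 + 9*d^3 + 13*d^2 - 45*d - 50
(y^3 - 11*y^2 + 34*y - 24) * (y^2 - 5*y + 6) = y^5 - 16*y^4 + 95*y^3 - 260*y^2 + 324*y - 144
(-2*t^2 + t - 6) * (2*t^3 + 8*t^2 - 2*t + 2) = -4*t^5 - 14*t^4 - 54*t^2 + 14*t - 12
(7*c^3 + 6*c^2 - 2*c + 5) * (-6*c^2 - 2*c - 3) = -42*c^5 - 50*c^4 - 21*c^3 - 44*c^2 - 4*c - 15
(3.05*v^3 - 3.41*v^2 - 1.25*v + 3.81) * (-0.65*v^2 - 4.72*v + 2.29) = -1.9825*v^5 - 12.1795*v^4 + 23.8922*v^3 - 4.3854*v^2 - 20.8457*v + 8.7249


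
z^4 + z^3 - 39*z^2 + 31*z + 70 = (z - 5)*(z - 2)*(z + 1)*(z + 7)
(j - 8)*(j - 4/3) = j^2 - 28*j/3 + 32/3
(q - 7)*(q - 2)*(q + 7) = q^3 - 2*q^2 - 49*q + 98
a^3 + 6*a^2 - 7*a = a*(a - 1)*(a + 7)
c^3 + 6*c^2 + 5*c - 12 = (c - 1)*(c + 3)*(c + 4)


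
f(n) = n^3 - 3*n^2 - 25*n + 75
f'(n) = 3*n^2 - 6*n - 25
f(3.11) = -1.69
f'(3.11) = -14.64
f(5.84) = 25.86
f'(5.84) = 42.28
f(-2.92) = 97.52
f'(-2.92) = 18.10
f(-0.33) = 82.89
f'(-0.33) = -22.69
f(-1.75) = 104.20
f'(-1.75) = -5.31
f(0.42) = 64.04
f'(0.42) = -26.99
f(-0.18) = 79.40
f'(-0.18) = -23.82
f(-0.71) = 90.88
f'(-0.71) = -19.23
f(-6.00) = -99.00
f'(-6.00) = 119.00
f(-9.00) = -672.00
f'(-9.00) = 272.00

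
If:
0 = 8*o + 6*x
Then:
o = -3*x/4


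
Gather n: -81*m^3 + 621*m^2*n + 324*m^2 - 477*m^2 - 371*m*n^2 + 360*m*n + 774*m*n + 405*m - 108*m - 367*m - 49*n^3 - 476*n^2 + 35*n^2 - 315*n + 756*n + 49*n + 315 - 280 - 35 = -81*m^3 - 153*m^2 - 70*m - 49*n^3 + n^2*(-371*m - 441) + n*(621*m^2 + 1134*m + 490)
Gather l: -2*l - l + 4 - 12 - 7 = -3*l - 15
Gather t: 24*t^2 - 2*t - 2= 24*t^2 - 2*t - 2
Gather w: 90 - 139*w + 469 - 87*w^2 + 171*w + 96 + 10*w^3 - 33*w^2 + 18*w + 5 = 10*w^3 - 120*w^2 + 50*w + 660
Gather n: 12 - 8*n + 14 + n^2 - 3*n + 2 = n^2 - 11*n + 28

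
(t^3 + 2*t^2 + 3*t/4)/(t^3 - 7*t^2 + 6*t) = (t^2 + 2*t + 3/4)/(t^2 - 7*t + 6)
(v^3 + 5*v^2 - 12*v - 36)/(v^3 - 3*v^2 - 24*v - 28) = (v^2 + 3*v - 18)/(v^2 - 5*v - 14)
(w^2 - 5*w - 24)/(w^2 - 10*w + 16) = (w + 3)/(w - 2)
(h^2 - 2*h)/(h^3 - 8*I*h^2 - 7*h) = (2 - h)/(-h^2 + 8*I*h + 7)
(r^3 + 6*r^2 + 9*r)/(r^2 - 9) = r*(r + 3)/(r - 3)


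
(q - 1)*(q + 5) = q^2 + 4*q - 5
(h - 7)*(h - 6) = h^2 - 13*h + 42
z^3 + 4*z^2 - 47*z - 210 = (z - 7)*(z + 5)*(z + 6)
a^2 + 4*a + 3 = (a + 1)*(a + 3)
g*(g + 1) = g^2 + g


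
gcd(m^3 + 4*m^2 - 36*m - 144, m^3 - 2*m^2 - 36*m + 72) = m^2 - 36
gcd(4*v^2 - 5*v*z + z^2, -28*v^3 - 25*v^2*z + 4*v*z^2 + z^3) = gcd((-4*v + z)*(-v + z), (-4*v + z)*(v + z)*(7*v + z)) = -4*v + z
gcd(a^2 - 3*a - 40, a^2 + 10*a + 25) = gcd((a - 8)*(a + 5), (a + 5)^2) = a + 5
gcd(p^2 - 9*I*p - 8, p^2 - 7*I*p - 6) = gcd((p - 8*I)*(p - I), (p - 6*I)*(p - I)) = p - I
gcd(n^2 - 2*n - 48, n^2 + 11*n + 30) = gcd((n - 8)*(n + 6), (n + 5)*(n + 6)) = n + 6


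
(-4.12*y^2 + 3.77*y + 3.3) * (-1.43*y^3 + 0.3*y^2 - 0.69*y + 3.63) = 5.8916*y^5 - 6.6271*y^4 - 0.745199999999999*y^3 - 16.5669*y^2 + 11.4081*y + 11.979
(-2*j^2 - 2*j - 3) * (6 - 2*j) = 4*j^3 - 8*j^2 - 6*j - 18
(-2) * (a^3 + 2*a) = -2*a^3 - 4*a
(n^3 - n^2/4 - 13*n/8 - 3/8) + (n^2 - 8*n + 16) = n^3 + 3*n^2/4 - 77*n/8 + 125/8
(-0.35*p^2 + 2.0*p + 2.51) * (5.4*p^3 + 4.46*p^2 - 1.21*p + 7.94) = -1.89*p^5 + 9.239*p^4 + 22.8975*p^3 + 5.9956*p^2 + 12.8429*p + 19.9294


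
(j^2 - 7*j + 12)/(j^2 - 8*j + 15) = (j - 4)/(j - 5)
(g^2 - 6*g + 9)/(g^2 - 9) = (g - 3)/(g + 3)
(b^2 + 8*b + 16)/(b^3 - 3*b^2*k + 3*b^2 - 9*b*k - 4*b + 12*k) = (b + 4)/(b^2 - 3*b*k - b + 3*k)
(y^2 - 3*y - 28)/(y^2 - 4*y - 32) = (y - 7)/(y - 8)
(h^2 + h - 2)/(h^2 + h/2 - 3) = 2*(h - 1)/(2*h - 3)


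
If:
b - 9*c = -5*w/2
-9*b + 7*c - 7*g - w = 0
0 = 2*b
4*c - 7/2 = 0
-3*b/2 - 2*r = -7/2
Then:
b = 0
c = 7/8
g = 17/40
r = 7/4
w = 63/20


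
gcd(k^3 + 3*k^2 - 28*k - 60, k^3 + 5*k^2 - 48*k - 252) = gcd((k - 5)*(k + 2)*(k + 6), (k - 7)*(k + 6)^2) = k + 6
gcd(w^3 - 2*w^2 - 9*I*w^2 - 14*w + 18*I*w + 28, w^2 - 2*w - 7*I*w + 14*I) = w^2 + w*(-2 - 7*I) + 14*I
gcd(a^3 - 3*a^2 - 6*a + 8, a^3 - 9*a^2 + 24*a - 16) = a^2 - 5*a + 4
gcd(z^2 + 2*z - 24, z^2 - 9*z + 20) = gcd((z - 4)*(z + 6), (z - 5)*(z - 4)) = z - 4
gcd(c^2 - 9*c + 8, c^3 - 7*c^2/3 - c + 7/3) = c - 1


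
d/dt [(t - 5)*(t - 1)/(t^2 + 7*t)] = (13*t^2 - 10*t - 35)/(t^2*(t^2 + 14*t + 49))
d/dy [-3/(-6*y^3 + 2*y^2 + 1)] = 6*y*(2 - 9*y)/(-6*y^3 + 2*y^2 + 1)^2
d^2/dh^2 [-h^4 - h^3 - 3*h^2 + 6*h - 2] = -12*h^2 - 6*h - 6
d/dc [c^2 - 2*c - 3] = 2*c - 2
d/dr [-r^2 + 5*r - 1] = 5 - 2*r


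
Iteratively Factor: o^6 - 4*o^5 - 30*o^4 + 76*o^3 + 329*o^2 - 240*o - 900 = (o + 3)*(o^5 - 7*o^4 - 9*o^3 + 103*o^2 + 20*o - 300) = (o - 5)*(o + 3)*(o^4 - 2*o^3 - 19*o^2 + 8*o + 60) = (o - 5)^2*(o + 3)*(o^3 + 3*o^2 - 4*o - 12) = (o - 5)^2*(o + 3)^2*(o^2 - 4) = (o - 5)^2*(o - 2)*(o + 3)^2*(o + 2)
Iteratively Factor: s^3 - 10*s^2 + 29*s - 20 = (s - 1)*(s^2 - 9*s + 20) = (s - 5)*(s - 1)*(s - 4)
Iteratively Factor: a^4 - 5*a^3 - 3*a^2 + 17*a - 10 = (a - 1)*(a^3 - 4*a^2 - 7*a + 10) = (a - 5)*(a - 1)*(a^2 + a - 2) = (a - 5)*(a - 1)^2*(a + 2)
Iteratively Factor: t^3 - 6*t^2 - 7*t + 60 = (t - 4)*(t^2 - 2*t - 15) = (t - 5)*(t - 4)*(t + 3)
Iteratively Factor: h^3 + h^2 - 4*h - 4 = (h + 2)*(h^2 - h - 2) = (h - 2)*(h + 2)*(h + 1)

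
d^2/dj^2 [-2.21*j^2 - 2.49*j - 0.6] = -4.42000000000000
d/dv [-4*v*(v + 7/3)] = -8*v - 28/3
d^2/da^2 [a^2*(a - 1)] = 6*a - 2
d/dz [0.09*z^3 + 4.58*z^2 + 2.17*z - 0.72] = 0.27*z^2 + 9.16*z + 2.17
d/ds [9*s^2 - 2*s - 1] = 18*s - 2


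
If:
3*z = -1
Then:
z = -1/3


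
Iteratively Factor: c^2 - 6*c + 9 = (c - 3)*(c - 3)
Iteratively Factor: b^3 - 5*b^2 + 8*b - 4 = (b - 2)*(b^2 - 3*b + 2) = (b - 2)*(b - 1)*(b - 2)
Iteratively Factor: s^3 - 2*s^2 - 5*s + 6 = (s - 3)*(s^2 + s - 2) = (s - 3)*(s - 1)*(s + 2)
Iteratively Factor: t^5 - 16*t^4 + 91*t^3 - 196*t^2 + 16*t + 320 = (t - 5)*(t^4 - 11*t^3 + 36*t^2 - 16*t - 64) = (t - 5)*(t + 1)*(t^3 - 12*t^2 + 48*t - 64) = (t - 5)*(t - 4)*(t + 1)*(t^2 - 8*t + 16) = (t - 5)*(t - 4)^2*(t + 1)*(t - 4)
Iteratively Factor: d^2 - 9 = (d + 3)*(d - 3)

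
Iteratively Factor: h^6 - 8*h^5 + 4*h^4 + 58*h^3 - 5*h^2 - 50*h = (h + 2)*(h^5 - 10*h^4 + 24*h^3 + 10*h^2 - 25*h) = (h - 1)*(h + 2)*(h^4 - 9*h^3 + 15*h^2 + 25*h) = (h - 1)*(h + 1)*(h + 2)*(h^3 - 10*h^2 + 25*h) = h*(h - 1)*(h + 1)*(h + 2)*(h^2 - 10*h + 25) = h*(h - 5)*(h - 1)*(h + 1)*(h + 2)*(h - 5)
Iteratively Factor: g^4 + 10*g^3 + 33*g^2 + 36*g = (g + 3)*(g^3 + 7*g^2 + 12*g) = (g + 3)*(g + 4)*(g^2 + 3*g) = g*(g + 3)*(g + 4)*(g + 3)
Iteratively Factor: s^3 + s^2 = (s + 1)*(s^2) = s*(s + 1)*(s)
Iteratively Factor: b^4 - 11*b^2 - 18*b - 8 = (b - 4)*(b^3 + 4*b^2 + 5*b + 2) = (b - 4)*(b + 1)*(b^2 + 3*b + 2) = (b - 4)*(b + 1)*(b + 2)*(b + 1)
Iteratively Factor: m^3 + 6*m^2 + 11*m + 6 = (m + 1)*(m^2 + 5*m + 6) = (m + 1)*(m + 3)*(m + 2)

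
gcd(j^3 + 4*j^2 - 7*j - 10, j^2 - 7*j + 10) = j - 2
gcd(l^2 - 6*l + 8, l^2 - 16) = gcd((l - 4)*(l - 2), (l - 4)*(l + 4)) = l - 4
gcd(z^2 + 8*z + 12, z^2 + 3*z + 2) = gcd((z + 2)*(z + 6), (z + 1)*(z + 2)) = z + 2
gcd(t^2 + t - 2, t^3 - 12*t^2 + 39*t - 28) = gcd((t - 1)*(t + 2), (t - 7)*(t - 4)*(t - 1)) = t - 1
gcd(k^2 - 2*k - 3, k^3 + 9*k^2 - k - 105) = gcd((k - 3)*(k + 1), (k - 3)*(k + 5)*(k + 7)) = k - 3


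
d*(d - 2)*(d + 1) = d^3 - d^2 - 2*d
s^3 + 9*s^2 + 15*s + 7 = (s + 1)^2*(s + 7)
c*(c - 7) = c^2 - 7*c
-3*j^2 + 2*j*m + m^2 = (-j + m)*(3*j + m)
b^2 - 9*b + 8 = (b - 8)*(b - 1)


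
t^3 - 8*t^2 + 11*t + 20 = (t - 5)*(t - 4)*(t + 1)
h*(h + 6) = h^2 + 6*h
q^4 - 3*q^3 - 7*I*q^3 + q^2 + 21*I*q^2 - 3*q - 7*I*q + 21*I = (q - 3)*(q - 7*I)*(q - I)*(q + I)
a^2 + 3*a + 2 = (a + 1)*(a + 2)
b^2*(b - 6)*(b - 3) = b^4 - 9*b^3 + 18*b^2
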